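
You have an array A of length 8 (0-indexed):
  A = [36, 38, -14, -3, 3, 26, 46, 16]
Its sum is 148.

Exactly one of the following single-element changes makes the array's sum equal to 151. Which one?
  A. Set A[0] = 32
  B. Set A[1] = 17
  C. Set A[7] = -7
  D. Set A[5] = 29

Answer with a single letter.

Option A: A[0] 36->32, delta=-4, new_sum=148+(-4)=144
Option B: A[1] 38->17, delta=-21, new_sum=148+(-21)=127
Option C: A[7] 16->-7, delta=-23, new_sum=148+(-23)=125
Option D: A[5] 26->29, delta=3, new_sum=148+(3)=151 <-- matches target

Answer: D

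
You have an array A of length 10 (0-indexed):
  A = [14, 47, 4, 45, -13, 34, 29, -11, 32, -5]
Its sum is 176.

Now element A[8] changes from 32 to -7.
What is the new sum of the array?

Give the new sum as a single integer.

Old value at index 8: 32
New value at index 8: -7
Delta = -7 - 32 = -39
New sum = old_sum + delta = 176 + (-39) = 137

Answer: 137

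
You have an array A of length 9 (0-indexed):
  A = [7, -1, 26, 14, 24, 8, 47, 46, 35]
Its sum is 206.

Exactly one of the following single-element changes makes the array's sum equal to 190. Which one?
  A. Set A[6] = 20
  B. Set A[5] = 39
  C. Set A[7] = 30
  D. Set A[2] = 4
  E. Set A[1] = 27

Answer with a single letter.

Option A: A[6] 47->20, delta=-27, new_sum=206+(-27)=179
Option B: A[5] 8->39, delta=31, new_sum=206+(31)=237
Option C: A[7] 46->30, delta=-16, new_sum=206+(-16)=190 <-- matches target
Option D: A[2] 26->4, delta=-22, new_sum=206+(-22)=184
Option E: A[1] -1->27, delta=28, new_sum=206+(28)=234

Answer: C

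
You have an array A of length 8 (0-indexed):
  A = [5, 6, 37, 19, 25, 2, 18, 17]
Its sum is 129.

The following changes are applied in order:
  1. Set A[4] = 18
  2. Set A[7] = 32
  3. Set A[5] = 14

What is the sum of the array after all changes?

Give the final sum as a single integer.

Initial sum: 129
Change 1: A[4] 25 -> 18, delta = -7, sum = 122
Change 2: A[7] 17 -> 32, delta = 15, sum = 137
Change 3: A[5] 2 -> 14, delta = 12, sum = 149

Answer: 149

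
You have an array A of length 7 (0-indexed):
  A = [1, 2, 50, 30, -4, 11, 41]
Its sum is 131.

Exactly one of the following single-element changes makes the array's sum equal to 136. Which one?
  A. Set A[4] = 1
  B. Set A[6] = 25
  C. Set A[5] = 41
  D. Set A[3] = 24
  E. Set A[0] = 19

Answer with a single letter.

Option A: A[4] -4->1, delta=5, new_sum=131+(5)=136 <-- matches target
Option B: A[6] 41->25, delta=-16, new_sum=131+(-16)=115
Option C: A[5] 11->41, delta=30, new_sum=131+(30)=161
Option D: A[3] 30->24, delta=-6, new_sum=131+(-6)=125
Option E: A[0] 1->19, delta=18, new_sum=131+(18)=149

Answer: A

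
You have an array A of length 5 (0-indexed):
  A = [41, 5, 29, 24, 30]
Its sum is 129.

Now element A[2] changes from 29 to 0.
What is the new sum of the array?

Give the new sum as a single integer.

Old value at index 2: 29
New value at index 2: 0
Delta = 0 - 29 = -29
New sum = old_sum + delta = 129 + (-29) = 100

Answer: 100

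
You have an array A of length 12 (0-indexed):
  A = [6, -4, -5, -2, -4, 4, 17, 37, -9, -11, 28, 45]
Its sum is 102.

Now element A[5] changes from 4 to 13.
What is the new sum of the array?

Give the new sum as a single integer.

Old value at index 5: 4
New value at index 5: 13
Delta = 13 - 4 = 9
New sum = old_sum + delta = 102 + (9) = 111

Answer: 111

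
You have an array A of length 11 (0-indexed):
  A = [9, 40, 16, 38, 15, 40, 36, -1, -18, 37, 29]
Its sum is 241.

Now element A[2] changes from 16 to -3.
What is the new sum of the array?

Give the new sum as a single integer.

Answer: 222

Derivation:
Old value at index 2: 16
New value at index 2: -3
Delta = -3 - 16 = -19
New sum = old_sum + delta = 241 + (-19) = 222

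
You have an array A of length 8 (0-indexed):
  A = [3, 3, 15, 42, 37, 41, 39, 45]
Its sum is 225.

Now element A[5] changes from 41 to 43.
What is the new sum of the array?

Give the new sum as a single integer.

Old value at index 5: 41
New value at index 5: 43
Delta = 43 - 41 = 2
New sum = old_sum + delta = 225 + (2) = 227

Answer: 227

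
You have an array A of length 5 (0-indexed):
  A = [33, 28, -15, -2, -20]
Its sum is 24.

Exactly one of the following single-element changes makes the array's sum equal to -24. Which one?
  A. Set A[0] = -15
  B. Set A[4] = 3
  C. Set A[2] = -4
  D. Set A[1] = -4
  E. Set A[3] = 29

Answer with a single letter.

Option A: A[0] 33->-15, delta=-48, new_sum=24+(-48)=-24 <-- matches target
Option B: A[4] -20->3, delta=23, new_sum=24+(23)=47
Option C: A[2] -15->-4, delta=11, new_sum=24+(11)=35
Option D: A[1] 28->-4, delta=-32, new_sum=24+(-32)=-8
Option E: A[3] -2->29, delta=31, new_sum=24+(31)=55

Answer: A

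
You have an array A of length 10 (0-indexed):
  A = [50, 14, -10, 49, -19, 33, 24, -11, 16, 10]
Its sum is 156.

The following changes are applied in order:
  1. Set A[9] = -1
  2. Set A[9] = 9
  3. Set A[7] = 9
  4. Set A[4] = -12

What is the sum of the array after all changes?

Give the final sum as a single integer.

Answer: 182

Derivation:
Initial sum: 156
Change 1: A[9] 10 -> -1, delta = -11, sum = 145
Change 2: A[9] -1 -> 9, delta = 10, sum = 155
Change 3: A[7] -11 -> 9, delta = 20, sum = 175
Change 4: A[4] -19 -> -12, delta = 7, sum = 182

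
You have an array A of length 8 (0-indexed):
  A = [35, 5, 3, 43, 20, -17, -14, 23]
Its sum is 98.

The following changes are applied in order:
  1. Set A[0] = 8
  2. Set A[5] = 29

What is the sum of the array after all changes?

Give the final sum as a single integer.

Initial sum: 98
Change 1: A[0] 35 -> 8, delta = -27, sum = 71
Change 2: A[5] -17 -> 29, delta = 46, sum = 117

Answer: 117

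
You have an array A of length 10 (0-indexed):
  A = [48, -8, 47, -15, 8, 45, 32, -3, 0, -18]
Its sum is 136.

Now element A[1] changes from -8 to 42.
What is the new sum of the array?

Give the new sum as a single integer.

Old value at index 1: -8
New value at index 1: 42
Delta = 42 - -8 = 50
New sum = old_sum + delta = 136 + (50) = 186

Answer: 186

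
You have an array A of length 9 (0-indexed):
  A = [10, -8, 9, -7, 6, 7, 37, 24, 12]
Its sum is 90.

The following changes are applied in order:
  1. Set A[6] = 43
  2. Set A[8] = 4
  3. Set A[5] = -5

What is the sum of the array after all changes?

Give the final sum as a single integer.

Initial sum: 90
Change 1: A[6] 37 -> 43, delta = 6, sum = 96
Change 2: A[8] 12 -> 4, delta = -8, sum = 88
Change 3: A[5] 7 -> -5, delta = -12, sum = 76

Answer: 76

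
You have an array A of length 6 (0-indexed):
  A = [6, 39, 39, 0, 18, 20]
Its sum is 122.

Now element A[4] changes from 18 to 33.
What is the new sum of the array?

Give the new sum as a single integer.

Answer: 137

Derivation:
Old value at index 4: 18
New value at index 4: 33
Delta = 33 - 18 = 15
New sum = old_sum + delta = 122 + (15) = 137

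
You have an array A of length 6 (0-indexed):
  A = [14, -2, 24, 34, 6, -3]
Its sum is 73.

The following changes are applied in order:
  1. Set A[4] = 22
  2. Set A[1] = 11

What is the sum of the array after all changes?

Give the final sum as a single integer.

Answer: 102

Derivation:
Initial sum: 73
Change 1: A[4] 6 -> 22, delta = 16, sum = 89
Change 2: A[1] -2 -> 11, delta = 13, sum = 102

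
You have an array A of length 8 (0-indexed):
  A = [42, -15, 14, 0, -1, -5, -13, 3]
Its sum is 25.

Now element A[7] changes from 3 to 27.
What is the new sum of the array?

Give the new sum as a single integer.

Old value at index 7: 3
New value at index 7: 27
Delta = 27 - 3 = 24
New sum = old_sum + delta = 25 + (24) = 49

Answer: 49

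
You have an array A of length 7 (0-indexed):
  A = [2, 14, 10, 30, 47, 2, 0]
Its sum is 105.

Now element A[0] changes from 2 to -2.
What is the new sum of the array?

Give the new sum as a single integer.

Answer: 101

Derivation:
Old value at index 0: 2
New value at index 0: -2
Delta = -2 - 2 = -4
New sum = old_sum + delta = 105 + (-4) = 101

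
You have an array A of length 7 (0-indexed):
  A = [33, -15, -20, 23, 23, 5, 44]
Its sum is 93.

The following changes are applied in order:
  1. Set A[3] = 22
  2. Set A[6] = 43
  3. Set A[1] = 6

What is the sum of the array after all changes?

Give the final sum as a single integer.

Initial sum: 93
Change 1: A[3] 23 -> 22, delta = -1, sum = 92
Change 2: A[6] 44 -> 43, delta = -1, sum = 91
Change 3: A[1] -15 -> 6, delta = 21, sum = 112

Answer: 112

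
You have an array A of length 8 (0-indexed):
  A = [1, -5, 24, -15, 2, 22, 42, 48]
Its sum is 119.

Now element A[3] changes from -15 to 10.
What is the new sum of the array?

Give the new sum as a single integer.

Old value at index 3: -15
New value at index 3: 10
Delta = 10 - -15 = 25
New sum = old_sum + delta = 119 + (25) = 144

Answer: 144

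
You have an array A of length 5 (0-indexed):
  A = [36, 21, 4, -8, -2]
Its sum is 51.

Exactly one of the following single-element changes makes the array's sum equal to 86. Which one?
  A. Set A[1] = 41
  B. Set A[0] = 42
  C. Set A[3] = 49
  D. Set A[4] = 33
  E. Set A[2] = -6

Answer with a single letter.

Answer: D

Derivation:
Option A: A[1] 21->41, delta=20, new_sum=51+(20)=71
Option B: A[0] 36->42, delta=6, new_sum=51+(6)=57
Option C: A[3] -8->49, delta=57, new_sum=51+(57)=108
Option D: A[4] -2->33, delta=35, new_sum=51+(35)=86 <-- matches target
Option E: A[2] 4->-6, delta=-10, new_sum=51+(-10)=41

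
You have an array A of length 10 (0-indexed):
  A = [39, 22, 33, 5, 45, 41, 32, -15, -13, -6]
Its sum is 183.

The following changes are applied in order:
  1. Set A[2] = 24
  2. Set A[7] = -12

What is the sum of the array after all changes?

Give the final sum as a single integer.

Answer: 177

Derivation:
Initial sum: 183
Change 1: A[2] 33 -> 24, delta = -9, sum = 174
Change 2: A[7] -15 -> -12, delta = 3, sum = 177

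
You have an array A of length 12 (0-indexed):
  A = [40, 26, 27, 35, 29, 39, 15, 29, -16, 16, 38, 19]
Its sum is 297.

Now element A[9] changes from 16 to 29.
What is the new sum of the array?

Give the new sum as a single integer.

Old value at index 9: 16
New value at index 9: 29
Delta = 29 - 16 = 13
New sum = old_sum + delta = 297 + (13) = 310

Answer: 310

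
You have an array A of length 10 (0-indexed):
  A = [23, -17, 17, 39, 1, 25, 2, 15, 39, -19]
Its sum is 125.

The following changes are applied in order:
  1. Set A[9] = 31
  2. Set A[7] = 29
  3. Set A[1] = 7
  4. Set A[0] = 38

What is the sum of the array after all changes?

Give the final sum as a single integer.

Answer: 228

Derivation:
Initial sum: 125
Change 1: A[9] -19 -> 31, delta = 50, sum = 175
Change 2: A[7] 15 -> 29, delta = 14, sum = 189
Change 3: A[1] -17 -> 7, delta = 24, sum = 213
Change 4: A[0] 23 -> 38, delta = 15, sum = 228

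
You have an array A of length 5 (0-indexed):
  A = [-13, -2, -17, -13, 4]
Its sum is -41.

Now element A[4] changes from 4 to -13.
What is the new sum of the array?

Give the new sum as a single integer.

Old value at index 4: 4
New value at index 4: -13
Delta = -13 - 4 = -17
New sum = old_sum + delta = -41 + (-17) = -58

Answer: -58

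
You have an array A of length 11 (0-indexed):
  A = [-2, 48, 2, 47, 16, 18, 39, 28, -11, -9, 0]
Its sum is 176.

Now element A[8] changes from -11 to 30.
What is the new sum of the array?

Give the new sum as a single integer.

Answer: 217

Derivation:
Old value at index 8: -11
New value at index 8: 30
Delta = 30 - -11 = 41
New sum = old_sum + delta = 176 + (41) = 217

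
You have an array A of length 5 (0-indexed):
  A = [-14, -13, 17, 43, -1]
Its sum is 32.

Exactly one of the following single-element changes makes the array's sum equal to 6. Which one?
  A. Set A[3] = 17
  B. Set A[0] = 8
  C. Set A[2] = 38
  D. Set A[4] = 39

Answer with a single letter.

Answer: A

Derivation:
Option A: A[3] 43->17, delta=-26, new_sum=32+(-26)=6 <-- matches target
Option B: A[0] -14->8, delta=22, new_sum=32+(22)=54
Option C: A[2] 17->38, delta=21, new_sum=32+(21)=53
Option D: A[4] -1->39, delta=40, new_sum=32+(40)=72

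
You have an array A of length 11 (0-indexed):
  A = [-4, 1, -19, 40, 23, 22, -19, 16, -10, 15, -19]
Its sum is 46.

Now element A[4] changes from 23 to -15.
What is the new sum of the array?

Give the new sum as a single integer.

Old value at index 4: 23
New value at index 4: -15
Delta = -15 - 23 = -38
New sum = old_sum + delta = 46 + (-38) = 8

Answer: 8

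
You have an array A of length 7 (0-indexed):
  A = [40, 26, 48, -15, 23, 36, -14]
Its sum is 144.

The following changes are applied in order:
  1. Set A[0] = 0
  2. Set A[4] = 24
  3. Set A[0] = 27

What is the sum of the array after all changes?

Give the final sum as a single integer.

Answer: 132

Derivation:
Initial sum: 144
Change 1: A[0] 40 -> 0, delta = -40, sum = 104
Change 2: A[4] 23 -> 24, delta = 1, sum = 105
Change 3: A[0] 0 -> 27, delta = 27, sum = 132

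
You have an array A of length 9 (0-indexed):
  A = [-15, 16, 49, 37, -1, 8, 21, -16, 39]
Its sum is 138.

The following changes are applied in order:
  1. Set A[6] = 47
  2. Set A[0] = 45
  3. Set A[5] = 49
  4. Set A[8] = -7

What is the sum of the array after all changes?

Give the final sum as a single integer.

Answer: 219

Derivation:
Initial sum: 138
Change 1: A[6] 21 -> 47, delta = 26, sum = 164
Change 2: A[0] -15 -> 45, delta = 60, sum = 224
Change 3: A[5] 8 -> 49, delta = 41, sum = 265
Change 4: A[8] 39 -> -7, delta = -46, sum = 219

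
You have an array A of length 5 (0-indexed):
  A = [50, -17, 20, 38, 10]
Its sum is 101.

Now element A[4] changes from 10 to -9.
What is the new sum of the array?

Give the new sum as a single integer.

Answer: 82

Derivation:
Old value at index 4: 10
New value at index 4: -9
Delta = -9 - 10 = -19
New sum = old_sum + delta = 101 + (-19) = 82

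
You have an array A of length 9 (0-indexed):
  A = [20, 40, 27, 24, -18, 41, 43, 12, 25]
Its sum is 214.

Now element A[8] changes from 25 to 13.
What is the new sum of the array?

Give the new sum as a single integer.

Old value at index 8: 25
New value at index 8: 13
Delta = 13 - 25 = -12
New sum = old_sum + delta = 214 + (-12) = 202

Answer: 202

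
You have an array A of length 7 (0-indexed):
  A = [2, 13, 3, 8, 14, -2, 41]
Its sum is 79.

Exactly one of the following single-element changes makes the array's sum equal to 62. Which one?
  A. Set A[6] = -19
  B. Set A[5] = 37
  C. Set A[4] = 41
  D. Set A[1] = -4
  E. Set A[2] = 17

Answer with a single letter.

Option A: A[6] 41->-19, delta=-60, new_sum=79+(-60)=19
Option B: A[5] -2->37, delta=39, new_sum=79+(39)=118
Option C: A[4] 14->41, delta=27, new_sum=79+(27)=106
Option D: A[1] 13->-4, delta=-17, new_sum=79+(-17)=62 <-- matches target
Option E: A[2] 3->17, delta=14, new_sum=79+(14)=93

Answer: D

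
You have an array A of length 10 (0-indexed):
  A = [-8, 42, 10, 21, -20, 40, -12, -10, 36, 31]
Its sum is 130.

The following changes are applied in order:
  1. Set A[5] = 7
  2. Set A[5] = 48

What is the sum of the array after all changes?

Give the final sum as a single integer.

Answer: 138

Derivation:
Initial sum: 130
Change 1: A[5] 40 -> 7, delta = -33, sum = 97
Change 2: A[5] 7 -> 48, delta = 41, sum = 138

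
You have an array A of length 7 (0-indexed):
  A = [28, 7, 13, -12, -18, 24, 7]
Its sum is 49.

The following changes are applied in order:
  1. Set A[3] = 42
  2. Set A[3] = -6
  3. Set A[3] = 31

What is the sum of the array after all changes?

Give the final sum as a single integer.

Answer: 92

Derivation:
Initial sum: 49
Change 1: A[3] -12 -> 42, delta = 54, sum = 103
Change 2: A[3] 42 -> -6, delta = -48, sum = 55
Change 3: A[3] -6 -> 31, delta = 37, sum = 92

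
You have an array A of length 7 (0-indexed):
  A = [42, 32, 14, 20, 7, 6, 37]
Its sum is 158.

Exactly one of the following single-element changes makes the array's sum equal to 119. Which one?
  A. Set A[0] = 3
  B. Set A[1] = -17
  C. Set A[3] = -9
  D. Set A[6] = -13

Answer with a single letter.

Answer: A

Derivation:
Option A: A[0] 42->3, delta=-39, new_sum=158+(-39)=119 <-- matches target
Option B: A[1] 32->-17, delta=-49, new_sum=158+(-49)=109
Option C: A[3] 20->-9, delta=-29, new_sum=158+(-29)=129
Option D: A[6] 37->-13, delta=-50, new_sum=158+(-50)=108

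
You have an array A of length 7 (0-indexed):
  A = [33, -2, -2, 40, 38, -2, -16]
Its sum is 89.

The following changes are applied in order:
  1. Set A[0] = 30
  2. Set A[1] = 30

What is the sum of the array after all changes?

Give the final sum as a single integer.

Answer: 118

Derivation:
Initial sum: 89
Change 1: A[0] 33 -> 30, delta = -3, sum = 86
Change 2: A[1] -2 -> 30, delta = 32, sum = 118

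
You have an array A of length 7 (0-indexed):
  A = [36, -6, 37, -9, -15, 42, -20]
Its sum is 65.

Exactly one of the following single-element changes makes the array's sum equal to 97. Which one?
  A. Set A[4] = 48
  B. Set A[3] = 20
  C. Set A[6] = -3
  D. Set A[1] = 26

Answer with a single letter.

Answer: D

Derivation:
Option A: A[4] -15->48, delta=63, new_sum=65+(63)=128
Option B: A[3] -9->20, delta=29, new_sum=65+(29)=94
Option C: A[6] -20->-3, delta=17, new_sum=65+(17)=82
Option D: A[1] -6->26, delta=32, new_sum=65+(32)=97 <-- matches target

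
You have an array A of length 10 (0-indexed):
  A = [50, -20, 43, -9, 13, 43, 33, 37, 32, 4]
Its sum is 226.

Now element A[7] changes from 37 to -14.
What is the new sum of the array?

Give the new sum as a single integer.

Old value at index 7: 37
New value at index 7: -14
Delta = -14 - 37 = -51
New sum = old_sum + delta = 226 + (-51) = 175

Answer: 175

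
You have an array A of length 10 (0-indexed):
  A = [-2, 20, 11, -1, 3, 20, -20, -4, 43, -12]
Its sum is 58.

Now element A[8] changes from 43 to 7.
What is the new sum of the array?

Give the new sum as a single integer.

Old value at index 8: 43
New value at index 8: 7
Delta = 7 - 43 = -36
New sum = old_sum + delta = 58 + (-36) = 22

Answer: 22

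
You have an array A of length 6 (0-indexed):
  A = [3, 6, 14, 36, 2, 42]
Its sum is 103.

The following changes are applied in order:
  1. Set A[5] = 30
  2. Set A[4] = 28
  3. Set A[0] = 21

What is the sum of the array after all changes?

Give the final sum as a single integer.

Initial sum: 103
Change 1: A[5] 42 -> 30, delta = -12, sum = 91
Change 2: A[4] 2 -> 28, delta = 26, sum = 117
Change 3: A[0] 3 -> 21, delta = 18, sum = 135

Answer: 135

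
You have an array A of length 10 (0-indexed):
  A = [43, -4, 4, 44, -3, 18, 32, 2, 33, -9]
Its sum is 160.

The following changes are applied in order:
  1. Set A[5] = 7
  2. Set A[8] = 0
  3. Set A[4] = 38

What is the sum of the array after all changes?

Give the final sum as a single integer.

Initial sum: 160
Change 1: A[5] 18 -> 7, delta = -11, sum = 149
Change 2: A[8] 33 -> 0, delta = -33, sum = 116
Change 3: A[4] -3 -> 38, delta = 41, sum = 157

Answer: 157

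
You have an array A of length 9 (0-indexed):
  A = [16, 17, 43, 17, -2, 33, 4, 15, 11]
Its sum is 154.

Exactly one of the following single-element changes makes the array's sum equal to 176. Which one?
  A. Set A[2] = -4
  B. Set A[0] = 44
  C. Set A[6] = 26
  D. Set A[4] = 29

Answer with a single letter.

Answer: C

Derivation:
Option A: A[2] 43->-4, delta=-47, new_sum=154+(-47)=107
Option B: A[0] 16->44, delta=28, new_sum=154+(28)=182
Option C: A[6] 4->26, delta=22, new_sum=154+(22)=176 <-- matches target
Option D: A[4] -2->29, delta=31, new_sum=154+(31)=185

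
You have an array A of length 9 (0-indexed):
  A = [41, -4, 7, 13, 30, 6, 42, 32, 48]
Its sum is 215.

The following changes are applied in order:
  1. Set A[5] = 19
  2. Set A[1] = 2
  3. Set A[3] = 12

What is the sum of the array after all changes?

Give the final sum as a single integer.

Initial sum: 215
Change 1: A[5] 6 -> 19, delta = 13, sum = 228
Change 2: A[1] -4 -> 2, delta = 6, sum = 234
Change 3: A[3] 13 -> 12, delta = -1, sum = 233

Answer: 233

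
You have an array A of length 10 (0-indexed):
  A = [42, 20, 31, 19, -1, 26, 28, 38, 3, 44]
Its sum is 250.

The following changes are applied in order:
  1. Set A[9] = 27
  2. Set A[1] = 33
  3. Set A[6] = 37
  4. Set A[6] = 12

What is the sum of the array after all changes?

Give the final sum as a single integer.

Initial sum: 250
Change 1: A[9] 44 -> 27, delta = -17, sum = 233
Change 2: A[1] 20 -> 33, delta = 13, sum = 246
Change 3: A[6] 28 -> 37, delta = 9, sum = 255
Change 4: A[6] 37 -> 12, delta = -25, sum = 230

Answer: 230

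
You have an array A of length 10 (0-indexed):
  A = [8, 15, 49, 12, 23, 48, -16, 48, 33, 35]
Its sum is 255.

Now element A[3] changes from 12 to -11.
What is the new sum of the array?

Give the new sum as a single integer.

Old value at index 3: 12
New value at index 3: -11
Delta = -11 - 12 = -23
New sum = old_sum + delta = 255 + (-23) = 232

Answer: 232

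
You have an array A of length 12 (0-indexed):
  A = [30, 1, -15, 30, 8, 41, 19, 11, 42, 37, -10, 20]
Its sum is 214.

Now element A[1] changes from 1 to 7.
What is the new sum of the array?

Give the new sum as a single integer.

Answer: 220

Derivation:
Old value at index 1: 1
New value at index 1: 7
Delta = 7 - 1 = 6
New sum = old_sum + delta = 214 + (6) = 220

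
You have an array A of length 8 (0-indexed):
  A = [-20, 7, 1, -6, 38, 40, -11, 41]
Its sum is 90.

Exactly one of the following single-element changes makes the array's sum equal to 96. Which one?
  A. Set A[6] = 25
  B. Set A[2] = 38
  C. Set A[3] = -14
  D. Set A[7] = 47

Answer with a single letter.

Option A: A[6] -11->25, delta=36, new_sum=90+(36)=126
Option B: A[2] 1->38, delta=37, new_sum=90+(37)=127
Option C: A[3] -6->-14, delta=-8, new_sum=90+(-8)=82
Option D: A[7] 41->47, delta=6, new_sum=90+(6)=96 <-- matches target

Answer: D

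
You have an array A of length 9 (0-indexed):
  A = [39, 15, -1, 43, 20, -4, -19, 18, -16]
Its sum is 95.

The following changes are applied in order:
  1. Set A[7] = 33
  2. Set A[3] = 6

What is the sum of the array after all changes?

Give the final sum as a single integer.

Answer: 73

Derivation:
Initial sum: 95
Change 1: A[7] 18 -> 33, delta = 15, sum = 110
Change 2: A[3] 43 -> 6, delta = -37, sum = 73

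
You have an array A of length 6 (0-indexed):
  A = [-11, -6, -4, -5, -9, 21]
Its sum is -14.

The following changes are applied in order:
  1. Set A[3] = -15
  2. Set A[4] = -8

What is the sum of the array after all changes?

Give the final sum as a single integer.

Initial sum: -14
Change 1: A[3] -5 -> -15, delta = -10, sum = -24
Change 2: A[4] -9 -> -8, delta = 1, sum = -23

Answer: -23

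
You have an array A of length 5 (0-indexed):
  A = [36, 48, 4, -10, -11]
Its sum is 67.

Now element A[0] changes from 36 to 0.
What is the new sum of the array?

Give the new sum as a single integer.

Old value at index 0: 36
New value at index 0: 0
Delta = 0 - 36 = -36
New sum = old_sum + delta = 67 + (-36) = 31

Answer: 31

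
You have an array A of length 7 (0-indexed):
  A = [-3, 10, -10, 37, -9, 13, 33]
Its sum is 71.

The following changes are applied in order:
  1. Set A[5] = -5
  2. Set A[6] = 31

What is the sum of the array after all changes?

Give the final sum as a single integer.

Answer: 51

Derivation:
Initial sum: 71
Change 1: A[5] 13 -> -5, delta = -18, sum = 53
Change 2: A[6] 33 -> 31, delta = -2, sum = 51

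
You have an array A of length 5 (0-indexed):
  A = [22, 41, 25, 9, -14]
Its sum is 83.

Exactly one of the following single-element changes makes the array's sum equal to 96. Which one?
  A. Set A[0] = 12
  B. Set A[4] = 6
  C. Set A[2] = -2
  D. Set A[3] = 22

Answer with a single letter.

Option A: A[0] 22->12, delta=-10, new_sum=83+(-10)=73
Option B: A[4] -14->6, delta=20, new_sum=83+(20)=103
Option C: A[2] 25->-2, delta=-27, new_sum=83+(-27)=56
Option D: A[3] 9->22, delta=13, new_sum=83+(13)=96 <-- matches target

Answer: D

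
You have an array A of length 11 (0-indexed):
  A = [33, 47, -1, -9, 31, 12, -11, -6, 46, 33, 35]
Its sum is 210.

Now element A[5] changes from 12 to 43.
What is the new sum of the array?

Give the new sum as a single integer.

Old value at index 5: 12
New value at index 5: 43
Delta = 43 - 12 = 31
New sum = old_sum + delta = 210 + (31) = 241

Answer: 241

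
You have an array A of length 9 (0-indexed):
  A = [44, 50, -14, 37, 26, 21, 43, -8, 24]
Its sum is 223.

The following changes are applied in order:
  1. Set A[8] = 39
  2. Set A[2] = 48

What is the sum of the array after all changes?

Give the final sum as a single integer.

Answer: 300

Derivation:
Initial sum: 223
Change 1: A[8] 24 -> 39, delta = 15, sum = 238
Change 2: A[2] -14 -> 48, delta = 62, sum = 300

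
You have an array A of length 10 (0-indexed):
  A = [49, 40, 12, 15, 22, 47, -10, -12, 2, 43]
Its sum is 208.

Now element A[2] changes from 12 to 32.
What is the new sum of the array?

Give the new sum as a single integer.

Answer: 228

Derivation:
Old value at index 2: 12
New value at index 2: 32
Delta = 32 - 12 = 20
New sum = old_sum + delta = 208 + (20) = 228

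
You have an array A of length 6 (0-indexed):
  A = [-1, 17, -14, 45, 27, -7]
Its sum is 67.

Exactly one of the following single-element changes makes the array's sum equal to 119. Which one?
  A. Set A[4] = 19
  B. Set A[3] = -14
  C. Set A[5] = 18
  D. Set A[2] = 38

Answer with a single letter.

Answer: D

Derivation:
Option A: A[4] 27->19, delta=-8, new_sum=67+(-8)=59
Option B: A[3] 45->-14, delta=-59, new_sum=67+(-59)=8
Option C: A[5] -7->18, delta=25, new_sum=67+(25)=92
Option D: A[2] -14->38, delta=52, new_sum=67+(52)=119 <-- matches target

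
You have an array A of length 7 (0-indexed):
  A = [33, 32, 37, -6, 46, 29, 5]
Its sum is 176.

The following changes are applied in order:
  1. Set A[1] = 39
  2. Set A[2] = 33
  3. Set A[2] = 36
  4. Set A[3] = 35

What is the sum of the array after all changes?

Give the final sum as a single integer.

Answer: 223

Derivation:
Initial sum: 176
Change 1: A[1] 32 -> 39, delta = 7, sum = 183
Change 2: A[2] 37 -> 33, delta = -4, sum = 179
Change 3: A[2] 33 -> 36, delta = 3, sum = 182
Change 4: A[3] -6 -> 35, delta = 41, sum = 223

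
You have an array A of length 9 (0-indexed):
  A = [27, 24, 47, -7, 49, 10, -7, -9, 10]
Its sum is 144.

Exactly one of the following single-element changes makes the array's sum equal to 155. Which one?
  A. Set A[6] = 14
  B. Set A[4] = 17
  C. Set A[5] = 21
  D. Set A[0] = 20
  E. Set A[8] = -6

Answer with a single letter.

Option A: A[6] -7->14, delta=21, new_sum=144+(21)=165
Option B: A[4] 49->17, delta=-32, new_sum=144+(-32)=112
Option C: A[5] 10->21, delta=11, new_sum=144+(11)=155 <-- matches target
Option D: A[0] 27->20, delta=-7, new_sum=144+(-7)=137
Option E: A[8] 10->-6, delta=-16, new_sum=144+(-16)=128

Answer: C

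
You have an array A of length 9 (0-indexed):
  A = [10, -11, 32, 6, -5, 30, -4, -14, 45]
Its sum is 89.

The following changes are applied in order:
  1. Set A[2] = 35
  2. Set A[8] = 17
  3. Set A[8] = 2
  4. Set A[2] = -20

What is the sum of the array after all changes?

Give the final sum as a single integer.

Answer: -6

Derivation:
Initial sum: 89
Change 1: A[2] 32 -> 35, delta = 3, sum = 92
Change 2: A[8] 45 -> 17, delta = -28, sum = 64
Change 3: A[8] 17 -> 2, delta = -15, sum = 49
Change 4: A[2] 35 -> -20, delta = -55, sum = -6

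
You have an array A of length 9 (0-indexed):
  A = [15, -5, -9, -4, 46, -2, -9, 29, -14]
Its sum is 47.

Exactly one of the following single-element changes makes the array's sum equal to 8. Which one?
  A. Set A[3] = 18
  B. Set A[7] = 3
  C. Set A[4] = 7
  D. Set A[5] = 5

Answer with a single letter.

Answer: C

Derivation:
Option A: A[3] -4->18, delta=22, new_sum=47+(22)=69
Option B: A[7] 29->3, delta=-26, new_sum=47+(-26)=21
Option C: A[4] 46->7, delta=-39, new_sum=47+(-39)=8 <-- matches target
Option D: A[5] -2->5, delta=7, new_sum=47+(7)=54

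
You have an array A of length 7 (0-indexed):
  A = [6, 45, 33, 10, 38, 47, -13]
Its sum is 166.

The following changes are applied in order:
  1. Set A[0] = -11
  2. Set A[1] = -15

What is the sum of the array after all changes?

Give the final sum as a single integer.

Answer: 89

Derivation:
Initial sum: 166
Change 1: A[0] 6 -> -11, delta = -17, sum = 149
Change 2: A[1] 45 -> -15, delta = -60, sum = 89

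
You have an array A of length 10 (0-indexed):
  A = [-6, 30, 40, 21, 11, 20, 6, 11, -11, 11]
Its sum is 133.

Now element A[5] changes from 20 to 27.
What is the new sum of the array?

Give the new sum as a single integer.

Answer: 140

Derivation:
Old value at index 5: 20
New value at index 5: 27
Delta = 27 - 20 = 7
New sum = old_sum + delta = 133 + (7) = 140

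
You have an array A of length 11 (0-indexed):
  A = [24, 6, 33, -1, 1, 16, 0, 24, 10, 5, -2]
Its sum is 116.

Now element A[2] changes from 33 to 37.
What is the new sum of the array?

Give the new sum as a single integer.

Old value at index 2: 33
New value at index 2: 37
Delta = 37 - 33 = 4
New sum = old_sum + delta = 116 + (4) = 120

Answer: 120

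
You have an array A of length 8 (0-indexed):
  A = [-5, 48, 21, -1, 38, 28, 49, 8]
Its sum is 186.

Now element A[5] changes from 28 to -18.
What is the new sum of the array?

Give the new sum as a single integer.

Answer: 140

Derivation:
Old value at index 5: 28
New value at index 5: -18
Delta = -18 - 28 = -46
New sum = old_sum + delta = 186 + (-46) = 140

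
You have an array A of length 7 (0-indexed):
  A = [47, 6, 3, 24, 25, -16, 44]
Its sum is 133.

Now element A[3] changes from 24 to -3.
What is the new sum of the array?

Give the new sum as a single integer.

Answer: 106

Derivation:
Old value at index 3: 24
New value at index 3: -3
Delta = -3 - 24 = -27
New sum = old_sum + delta = 133 + (-27) = 106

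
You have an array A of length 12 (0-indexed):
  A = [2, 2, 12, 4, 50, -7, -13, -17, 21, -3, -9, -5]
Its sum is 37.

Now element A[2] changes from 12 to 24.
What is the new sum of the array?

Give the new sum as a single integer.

Old value at index 2: 12
New value at index 2: 24
Delta = 24 - 12 = 12
New sum = old_sum + delta = 37 + (12) = 49

Answer: 49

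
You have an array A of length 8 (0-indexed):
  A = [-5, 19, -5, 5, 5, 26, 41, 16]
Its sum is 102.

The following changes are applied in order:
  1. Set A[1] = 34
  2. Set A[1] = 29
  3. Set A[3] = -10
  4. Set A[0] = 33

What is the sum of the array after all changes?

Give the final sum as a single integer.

Answer: 135

Derivation:
Initial sum: 102
Change 1: A[1] 19 -> 34, delta = 15, sum = 117
Change 2: A[1] 34 -> 29, delta = -5, sum = 112
Change 3: A[3] 5 -> -10, delta = -15, sum = 97
Change 4: A[0] -5 -> 33, delta = 38, sum = 135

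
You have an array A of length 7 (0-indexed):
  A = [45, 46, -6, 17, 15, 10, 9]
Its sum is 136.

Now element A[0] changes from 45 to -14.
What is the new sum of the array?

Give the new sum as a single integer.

Old value at index 0: 45
New value at index 0: -14
Delta = -14 - 45 = -59
New sum = old_sum + delta = 136 + (-59) = 77

Answer: 77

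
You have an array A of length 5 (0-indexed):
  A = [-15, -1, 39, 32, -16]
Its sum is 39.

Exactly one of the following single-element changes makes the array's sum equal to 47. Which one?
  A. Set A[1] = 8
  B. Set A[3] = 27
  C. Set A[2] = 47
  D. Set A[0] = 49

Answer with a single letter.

Option A: A[1] -1->8, delta=9, new_sum=39+(9)=48
Option B: A[3] 32->27, delta=-5, new_sum=39+(-5)=34
Option C: A[2] 39->47, delta=8, new_sum=39+(8)=47 <-- matches target
Option D: A[0] -15->49, delta=64, new_sum=39+(64)=103

Answer: C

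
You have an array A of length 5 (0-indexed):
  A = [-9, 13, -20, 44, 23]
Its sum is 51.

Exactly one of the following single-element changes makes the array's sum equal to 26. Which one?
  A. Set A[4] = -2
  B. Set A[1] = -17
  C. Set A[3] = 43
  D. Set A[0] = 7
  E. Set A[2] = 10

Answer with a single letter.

Answer: A

Derivation:
Option A: A[4] 23->-2, delta=-25, new_sum=51+(-25)=26 <-- matches target
Option B: A[1] 13->-17, delta=-30, new_sum=51+(-30)=21
Option C: A[3] 44->43, delta=-1, new_sum=51+(-1)=50
Option D: A[0] -9->7, delta=16, new_sum=51+(16)=67
Option E: A[2] -20->10, delta=30, new_sum=51+(30)=81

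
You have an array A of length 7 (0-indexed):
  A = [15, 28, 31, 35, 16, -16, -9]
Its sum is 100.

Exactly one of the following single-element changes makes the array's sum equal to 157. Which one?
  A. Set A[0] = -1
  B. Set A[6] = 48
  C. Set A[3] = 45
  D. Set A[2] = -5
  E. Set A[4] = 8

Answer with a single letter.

Answer: B

Derivation:
Option A: A[0] 15->-1, delta=-16, new_sum=100+(-16)=84
Option B: A[6] -9->48, delta=57, new_sum=100+(57)=157 <-- matches target
Option C: A[3] 35->45, delta=10, new_sum=100+(10)=110
Option D: A[2] 31->-5, delta=-36, new_sum=100+(-36)=64
Option E: A[4] 16->8, delta=-8, new_sum=100+(-8)=92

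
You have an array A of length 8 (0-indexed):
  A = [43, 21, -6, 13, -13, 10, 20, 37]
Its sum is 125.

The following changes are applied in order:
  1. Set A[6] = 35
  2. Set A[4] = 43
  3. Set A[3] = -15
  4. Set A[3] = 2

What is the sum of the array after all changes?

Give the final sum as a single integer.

Initial sum: 125
Change 1: A[6] 20 -> 35, delta = 15, sum = 140
Change 2: A[4] -13 -> 43, delta = 56, sum = 196
Change 3: A[3] 13 -> -15, delta = -28, sum = 168
Change 4: A[3] -15 -> 2, delta = 17, sum = 185

Answer: 185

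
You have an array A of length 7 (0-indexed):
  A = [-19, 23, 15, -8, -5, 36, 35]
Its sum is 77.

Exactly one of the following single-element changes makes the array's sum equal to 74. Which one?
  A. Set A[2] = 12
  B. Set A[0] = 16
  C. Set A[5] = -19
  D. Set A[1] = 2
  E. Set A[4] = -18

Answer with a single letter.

Answer: A

Derivation:
Option A: A[2] 15->12, delta=-3, new_sum=77+(-3)=74 <-- matches target
Option B: A[0] -19->16, delta=35, new_sum=77+(35)=112
Option C: A[5] 36->-19, delta=-55, new_sum=77+(-55)=22
Option D: A[1] 23->2, delta=-21, new_sum=77+(-21)=56
Option E: A[4] -5->-18, delta=-13, new_sum=77+(-13)=64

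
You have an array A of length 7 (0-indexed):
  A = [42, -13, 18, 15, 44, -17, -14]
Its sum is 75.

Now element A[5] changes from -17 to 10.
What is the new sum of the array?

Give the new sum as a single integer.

Old value at index 5: -17
New value at index 5: 10
Delta = 10 - -17 = 27
New sum = old_sum + delta = 75 + (27) = 102

Answer: 102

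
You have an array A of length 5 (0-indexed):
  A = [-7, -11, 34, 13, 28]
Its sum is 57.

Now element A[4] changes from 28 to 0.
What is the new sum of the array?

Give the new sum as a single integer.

Old value at index 4: 28
New value at index 4: 0
Delta = 0 - 28 = -28
New sum = old_sum + delta = 57 + (-28) = 29

Answer: 29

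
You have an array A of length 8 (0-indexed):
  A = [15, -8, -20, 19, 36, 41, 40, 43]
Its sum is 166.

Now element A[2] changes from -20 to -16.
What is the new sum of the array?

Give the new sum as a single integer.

Answer: 170

Derivation:
Old value at index 2: -20
New value at index 2: -16
Delta = -16 - -20 = 4
New sum = old_sum + delta = 166 + (4) = 170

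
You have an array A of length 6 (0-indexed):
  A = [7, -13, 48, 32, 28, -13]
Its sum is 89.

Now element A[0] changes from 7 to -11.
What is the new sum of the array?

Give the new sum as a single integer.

Answer: 71

Derivation:
Old value at index 0: 7
New value at index 0: -11
Delta = -11 - 7 = -18
New sum = old_sum + delta = 89 + (-18) = 71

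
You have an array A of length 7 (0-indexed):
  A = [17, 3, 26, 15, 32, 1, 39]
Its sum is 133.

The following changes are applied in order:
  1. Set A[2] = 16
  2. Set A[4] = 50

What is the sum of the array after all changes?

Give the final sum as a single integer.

Answer: 141

Derivation:
Initial sum: 133
Change 1: A[2] 26 -> 16, delta = -10, sum = 123
Change 2: A[4] 32 -> 50, delta = 18, sum = 141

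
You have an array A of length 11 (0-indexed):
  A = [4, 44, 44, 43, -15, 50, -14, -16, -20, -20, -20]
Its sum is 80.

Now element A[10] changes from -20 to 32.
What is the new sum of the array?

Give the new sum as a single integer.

Old value at index 10: -20
New value at index 10: 32
Delta = 32 - -20 = 52
New sum = old_sum + delta = 80 + (52) = 132

Answer: 132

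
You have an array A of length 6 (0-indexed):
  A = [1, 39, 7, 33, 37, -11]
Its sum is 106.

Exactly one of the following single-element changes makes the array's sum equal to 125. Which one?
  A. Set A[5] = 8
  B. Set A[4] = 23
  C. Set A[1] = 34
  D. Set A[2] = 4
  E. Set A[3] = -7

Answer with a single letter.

Option A: A[5] -11->8, delta=19, new_sum=106+(19)=125 <-- matches target
Option B: A[4] 37->23, delta=-14, new_sum=106+(-14)=92
Option C: A[1] 39->34, delta=-5, new_sum=106+(-5)=101
Option D: A[2] 7->4, delta=-3, new_sum=106+(-3)=103
Option E: A[3] 33->-7, delta=-40, new_sum=106+(-40)=66

Answer: A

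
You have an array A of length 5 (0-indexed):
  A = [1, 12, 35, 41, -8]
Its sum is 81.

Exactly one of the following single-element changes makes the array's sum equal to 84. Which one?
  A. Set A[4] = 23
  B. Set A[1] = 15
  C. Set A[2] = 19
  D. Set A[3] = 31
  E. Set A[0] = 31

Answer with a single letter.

Option A: A[4] -8->23, delta=31, new_sum=81+(31)=112
Option B: A[1] 12->15, delta=3, new_sum=81+(3)=84 <-- matches target
Option C: A[2] 35->19, delta=-16, new_sum=81+(-16)=65
Option D: A[3] 41->31, delta=-10, new_sum=81+(-10)=71
Option E: A[0] 1->31, delta=30, new_sum=81+(30)=111

Answer: B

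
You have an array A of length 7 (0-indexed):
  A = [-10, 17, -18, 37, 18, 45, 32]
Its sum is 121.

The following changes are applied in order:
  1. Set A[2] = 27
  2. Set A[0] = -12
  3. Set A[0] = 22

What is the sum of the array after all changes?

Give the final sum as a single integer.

Answer: 198

Derivation:
Initial sum: 121
Change 1: A[2] -18 -> 27, delta = 45, sum = 166
Change 2: A[0] -10 -> -12, delta = -2, sum = 164
Change 3: A[0] -12 -> 22, delta = 34, sum = 198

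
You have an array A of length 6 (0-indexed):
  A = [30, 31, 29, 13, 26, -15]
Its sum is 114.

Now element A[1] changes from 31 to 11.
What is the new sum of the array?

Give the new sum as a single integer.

Old value at index 1: 31
New value at index 1: 11
Delta = 11 - 31 = -20
New sum = old_sum + delta = 114 + (-20) = 94

Answer: 94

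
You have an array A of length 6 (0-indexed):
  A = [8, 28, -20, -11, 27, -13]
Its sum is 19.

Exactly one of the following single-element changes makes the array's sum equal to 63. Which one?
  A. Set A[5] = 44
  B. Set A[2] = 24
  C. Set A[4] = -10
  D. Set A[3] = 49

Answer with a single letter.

Option A: A[5] -13->44, delta=57, new_sum=19+(57)=76
Option B: A[2] -20->24, delta=44, new_sum=19+(44)=63 <-- matches target
Option C: A[4] 27->-10, delta=-37, new_sum=19+(-37)=-18
Option D: A[3] -11->49, delta=60, new_sum=19+(60)=79

Answer: B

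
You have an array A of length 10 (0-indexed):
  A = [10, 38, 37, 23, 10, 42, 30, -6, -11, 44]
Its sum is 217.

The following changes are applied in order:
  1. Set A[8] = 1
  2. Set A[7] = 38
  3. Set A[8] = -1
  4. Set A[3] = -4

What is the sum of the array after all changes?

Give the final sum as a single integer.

Answer: 244

Derivation:
Initial sum: 217
Change 1: A[8] -11 -> 1, delta = 12, sum = 229
Change 2: A[7] -6 -> 38, delta = 44, sum = 273
Change 3: A[8] 1 -> -1, delta = -2, sum = 271
Change 4: A[3] 23 -> -4, delta = -27, sum = 244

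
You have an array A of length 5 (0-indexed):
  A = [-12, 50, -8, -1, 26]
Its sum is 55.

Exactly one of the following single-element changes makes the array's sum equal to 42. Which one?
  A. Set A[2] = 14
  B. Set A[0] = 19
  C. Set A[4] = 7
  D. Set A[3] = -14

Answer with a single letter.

Answer: D

Derivation:
Option A: A[2] -8->14, delta=22, new_sum=55+(22)=77
Option B: A[0] -12->19, delta=31, new_sum=55+(31)=86
Option C: A[4] 26->7, delta=-19, new_sum=55+(-19)=36
Option D: A[3] -1->-14, delta=-13, new_sum=55+(-13)=42 <-- matches target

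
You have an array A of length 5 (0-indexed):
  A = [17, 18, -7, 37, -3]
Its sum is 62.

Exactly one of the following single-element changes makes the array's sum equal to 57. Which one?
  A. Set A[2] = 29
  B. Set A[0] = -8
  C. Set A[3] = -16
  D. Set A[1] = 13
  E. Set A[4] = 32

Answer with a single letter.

Answer: D

Derivation:
Option A: A[2] -7->29, delta=36, new_sum=62+(36)=98
Option B: A[0] 17->-8, delta=-25, new_sum=62+(-25)=37
Option C: A[3] 37->-16, delta=-53, new_sum=62+(-53)=9
Option D: A[1] 18->13, delta=-5, new_sum=62+(-5)=57 <-- matches target
Option E: A[4] -3->32, delta=35, new_sum=62+(35)=97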